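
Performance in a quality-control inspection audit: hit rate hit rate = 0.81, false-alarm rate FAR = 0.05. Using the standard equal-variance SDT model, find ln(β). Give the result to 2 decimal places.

ln β = 0.97

z(H) = 0.878
z(FA) = -1.645
ln β = −½·[z(H)² − z(FA)²] = −0.5 × (0.771 − 2.706) = 0.9675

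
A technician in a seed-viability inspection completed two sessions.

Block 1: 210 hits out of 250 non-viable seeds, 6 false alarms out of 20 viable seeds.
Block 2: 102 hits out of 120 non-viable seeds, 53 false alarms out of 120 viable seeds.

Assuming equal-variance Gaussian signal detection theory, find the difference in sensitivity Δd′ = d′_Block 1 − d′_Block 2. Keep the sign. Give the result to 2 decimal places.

Δd′ = 0.34

Block 1: z(0.8400) = 0.994, z(0.3000) = -0.524, d' = 1.518
Block 2: z(0.8500) = 1.036, z(0.4417) = -0.147, d' = 1.183
Δd' = d'_Block 1 − d'_Block 2 = 1.518 − 1.183 = 0.335
Block 1 has the higher sensitivity.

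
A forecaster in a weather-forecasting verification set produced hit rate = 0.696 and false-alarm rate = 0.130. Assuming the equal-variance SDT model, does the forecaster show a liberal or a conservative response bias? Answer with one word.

conservative

z(H) = 0.513, z(FA) = -1.126
c = −½·(z(H) + z(FA)) = 0.3065
c > 0 → conservative criterion (biased toward responding “no”).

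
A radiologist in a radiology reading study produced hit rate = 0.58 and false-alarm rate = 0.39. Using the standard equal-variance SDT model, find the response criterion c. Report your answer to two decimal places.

c = 0.04

z(H) = z(0.58) = 0.2019
z(FA) = z(0.39) = -0.2793
c = −½·[z(H) + z(FA)] = −0.5 × (0.2019 + (-0.2793)) = 0.0387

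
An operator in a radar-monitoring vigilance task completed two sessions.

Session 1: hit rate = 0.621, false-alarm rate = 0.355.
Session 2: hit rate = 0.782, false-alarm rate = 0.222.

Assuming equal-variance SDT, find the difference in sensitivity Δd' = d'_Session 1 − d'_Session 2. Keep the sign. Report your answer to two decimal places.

Δd' = -0.86

Session 1: z(0.621) = 0.308, z(0.355) = -0.372, d' = 0.680
Session 2: z(0.782) = 0.779, z(0.222) = -0.765, d' = 1.544
Δd' = d'_Session 1 − d'_Session 2 = 0.680 − 1.544 = -0.864
Session 2 has the higher sensitivity.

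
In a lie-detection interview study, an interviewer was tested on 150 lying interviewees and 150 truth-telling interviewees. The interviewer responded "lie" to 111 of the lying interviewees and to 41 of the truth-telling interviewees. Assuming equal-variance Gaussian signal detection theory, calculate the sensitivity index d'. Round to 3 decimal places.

d' = 1.246

H = 111/150 = 0.7400
FA = 41/150 = 0.2733
z(H) = 0.6433
z(FA) = -0.6029
d' = z(H) − z(FA) = 0.6433 − (-0.6029) = 1.2462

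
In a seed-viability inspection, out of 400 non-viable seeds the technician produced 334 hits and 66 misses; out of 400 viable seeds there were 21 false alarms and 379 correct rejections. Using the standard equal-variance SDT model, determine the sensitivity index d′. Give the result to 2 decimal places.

H = 334/400 = 0.8350
FA = 21/400 = 0.0525
Φ⁻¹(H) = Φ⁻¹(0.8350) = 0.9741
Φ⁻¹(FA) = Φ⁻¹(0.0525) = -1.6211
d' = z(H) − z(FA) = 0.9741 − (-1.6211) = 2.5952

d′ = 2.60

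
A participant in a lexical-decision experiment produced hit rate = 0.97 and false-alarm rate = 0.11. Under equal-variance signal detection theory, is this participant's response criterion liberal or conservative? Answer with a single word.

liberal

z(H) = 1.881, z(FA) = -1.227
c = −½·(z(H) + z(FA)) = -0.327
c < 0 → liberal criterion (biased toward responding “yes”).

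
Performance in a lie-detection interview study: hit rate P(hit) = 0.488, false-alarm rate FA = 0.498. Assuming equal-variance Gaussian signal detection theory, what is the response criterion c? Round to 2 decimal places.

z(H) = -0.030
z(FA) = -0.005
c = −½·[z(H) + z(FA)] = −0.5 × (-0.030 + (-0.005)) = 0.0175

c = 0.02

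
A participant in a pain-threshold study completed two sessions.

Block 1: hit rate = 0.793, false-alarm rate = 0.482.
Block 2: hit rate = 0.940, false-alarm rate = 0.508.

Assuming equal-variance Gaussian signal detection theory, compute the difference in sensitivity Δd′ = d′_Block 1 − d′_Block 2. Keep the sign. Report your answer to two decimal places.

Block 1: z(0.793) = 0.817, z(0.482) = -0.045, d' = 0.862
Block 2: z(0.940) = 1.555, z(0.508) = 0.020, d' = 1.535
Δd' = d'_Block 1 − d'_Block 2 = 0.862 − 1.535 = -0.673
Block 2 has the higher sensitivity.

Δd′ = -0.67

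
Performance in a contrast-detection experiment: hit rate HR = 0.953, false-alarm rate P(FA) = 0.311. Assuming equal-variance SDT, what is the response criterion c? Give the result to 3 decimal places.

c = -0.591

Φ⁻¹(H) = 1.6747
Φ⁻¹(FA) = -0.4930
c = −½·[z(H) + z(FA)] = −0.5 × (1.6747 + (-0.4930)) = -0.59085
c < 0: the observer has a liberal response bias.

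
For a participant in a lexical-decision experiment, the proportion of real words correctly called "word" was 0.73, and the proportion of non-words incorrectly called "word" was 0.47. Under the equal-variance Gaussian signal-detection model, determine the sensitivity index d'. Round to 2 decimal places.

d' = 0.69

z(H) = z(0.73) = 0.613
z(FA) = z(0.47) = -0.075
d' = z(H) − z(FA) = 0.613 − (-0.075) = 0.688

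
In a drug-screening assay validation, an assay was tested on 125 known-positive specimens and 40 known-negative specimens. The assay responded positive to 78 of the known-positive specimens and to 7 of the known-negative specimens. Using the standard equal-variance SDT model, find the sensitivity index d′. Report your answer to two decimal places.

H = 78/125 = 0.6240
FA = 7/40 = 0.1750
z(H) = 0.316
z(FA) = -0.935
d' = z(H) − z(FA) = 0.316 − (-0.935) = 1.251

d′ = 1.25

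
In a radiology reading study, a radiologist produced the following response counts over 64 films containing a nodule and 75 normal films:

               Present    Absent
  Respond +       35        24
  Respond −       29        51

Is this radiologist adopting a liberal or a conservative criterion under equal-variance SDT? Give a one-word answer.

z(H) = 0.118, z(FA) = -0.468
c = −½·(z(H) + z(FA)) = 0.175
c > 0 → conservative criterion (biased toward responding “no”).

conservative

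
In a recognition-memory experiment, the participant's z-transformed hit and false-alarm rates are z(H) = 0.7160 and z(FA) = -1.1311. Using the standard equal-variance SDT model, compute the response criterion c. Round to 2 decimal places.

c = −½·[z(H) + z(FA)] = −½·(0.7160 + (-1.1311)) = 0.20755
c > 0: the participant has a conservative response bias.

c = 0.21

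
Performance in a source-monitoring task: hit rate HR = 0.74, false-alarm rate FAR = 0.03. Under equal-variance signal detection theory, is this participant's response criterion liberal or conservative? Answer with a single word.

z(H) = 0.643, z(FA) = -1.881
c = −½·(z(H) + z(FA)) = 0.619
c > 0 → conservative criterion (biased toward responding “no”).

conservative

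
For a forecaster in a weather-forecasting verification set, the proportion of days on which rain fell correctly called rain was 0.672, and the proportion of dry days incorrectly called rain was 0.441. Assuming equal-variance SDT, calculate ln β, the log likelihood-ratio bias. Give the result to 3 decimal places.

ln β = -0.088

Φ⁻¹(H) = 0.4454
Φ⁻¹(FA) = -0.1484
ln β = −½·[z(H)² − z(FA)²] = −0.5 × (0.1984 − 0.0220) = -0.0882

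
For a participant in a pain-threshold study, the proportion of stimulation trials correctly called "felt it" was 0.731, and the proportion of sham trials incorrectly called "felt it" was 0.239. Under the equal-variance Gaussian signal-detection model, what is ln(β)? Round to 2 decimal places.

z(H) = 0.616
z(FA) = -0.710
ln β = −½·[z(H)² − z(FA)²] = −0.5 × (0.379 − 0.504) = 0.0625

ln β = 0.06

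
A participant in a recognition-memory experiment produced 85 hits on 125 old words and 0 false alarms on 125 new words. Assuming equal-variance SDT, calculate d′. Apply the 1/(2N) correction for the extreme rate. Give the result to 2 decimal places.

d′ = 3.12

The false-alarm rate is 0/125 = 0, so apply the 1/(2N) correction: FA → 1/(2·125) = 0.00400.
z(H) = z(0.68000) = 0.468
z(FA) = z(0.00400) = -2.652
d' = 0.468 − (-2.652) = 3.120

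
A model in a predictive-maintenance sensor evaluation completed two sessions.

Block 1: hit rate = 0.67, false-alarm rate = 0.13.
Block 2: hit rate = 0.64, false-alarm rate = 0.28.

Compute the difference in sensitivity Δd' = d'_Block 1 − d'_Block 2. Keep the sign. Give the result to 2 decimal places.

Δd' = 0.63

Block 1: z(0.67) = 0.440, z(0.13) = -1.126, d' = 1.566
Block 2: z(0.64) = 0.358, z(0.28) = -0.583, d' = 0.941
Δd' = d'_Block 1 − d'_Block 2 = 1.566 − 0.941 = 0.625
Block 1 has the higher sensitivity.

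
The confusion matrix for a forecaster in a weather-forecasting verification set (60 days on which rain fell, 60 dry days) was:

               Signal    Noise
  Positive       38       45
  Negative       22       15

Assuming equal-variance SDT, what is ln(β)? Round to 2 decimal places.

ln β = 0.17

H = 38/60 = 0.6333
FA = 45/60 = 0.7500
z(H) = z(0.6333) = 0.341
z(FA) = z(0.7500) = 0.674
ln β = −½·[z(H)² − z(FA)²] = −0.5 × (0.116 − 0.454) = 0.169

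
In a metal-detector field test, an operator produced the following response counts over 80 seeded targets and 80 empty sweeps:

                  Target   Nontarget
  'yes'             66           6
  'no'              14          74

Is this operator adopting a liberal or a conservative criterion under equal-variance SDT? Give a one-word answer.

conservative

z(H) = 0.935, z(FA) = -1.440
c = −½·(z(H) + z(FA)) = 0.2525
c > 0 → conservative criterion (biased toward responding “no”).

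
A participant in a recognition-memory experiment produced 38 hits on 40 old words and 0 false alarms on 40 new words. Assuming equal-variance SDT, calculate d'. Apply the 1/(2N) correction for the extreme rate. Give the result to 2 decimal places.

d' = 3.89

The false-alarm rate is 0/40 = 0, so apply the 1/(2N) correction: FA → 1/(2·40) = 0.01250.
z(H) = z(0.95000) = 1.645
z(FA) = z(0.01250) = -2.241
d' = 1.645 − (-2.241) = 3.886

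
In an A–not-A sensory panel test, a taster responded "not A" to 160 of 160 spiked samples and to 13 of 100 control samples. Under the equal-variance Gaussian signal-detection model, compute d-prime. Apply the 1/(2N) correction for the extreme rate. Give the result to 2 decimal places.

d-prime = 3.86

The hit rate is 160/160 = 1, so apply the 1/(2N) correction: H → 1 − 1/(2·160) = 0.99687.
z(H) = z(0.99687) = 2.734
z(FA) = z(0.13000) = -1.126
d' = 2.734 − (-1.126) = 3.860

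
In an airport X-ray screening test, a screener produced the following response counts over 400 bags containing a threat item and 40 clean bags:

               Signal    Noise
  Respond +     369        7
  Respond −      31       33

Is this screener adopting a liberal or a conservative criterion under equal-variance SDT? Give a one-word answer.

z(H) = 1.422, z(FA) = -0.935
c = −½·(z(H) + z(FA)) = -0.2435
c < 0 → liberal criterion (biased toward responding “yes”).

liberal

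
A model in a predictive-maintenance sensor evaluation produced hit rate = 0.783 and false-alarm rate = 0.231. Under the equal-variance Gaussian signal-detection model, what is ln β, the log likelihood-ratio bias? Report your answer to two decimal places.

z(H) = 0.782
z(FA) = -0.736
ln β = −½·[z(H)² − z(FA)²] = −0.5 × (0.612 − 0.542) = -0.035

ln β = -0.04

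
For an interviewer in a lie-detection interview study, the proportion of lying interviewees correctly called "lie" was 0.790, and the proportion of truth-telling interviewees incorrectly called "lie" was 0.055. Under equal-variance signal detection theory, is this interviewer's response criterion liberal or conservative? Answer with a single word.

conservative

z(H) = 0.806, z(FA) = -1.598
c = −½·(z(H) + z(FA)) = 0.396
c > 0 → conservative criterion (biased toward responding “no”).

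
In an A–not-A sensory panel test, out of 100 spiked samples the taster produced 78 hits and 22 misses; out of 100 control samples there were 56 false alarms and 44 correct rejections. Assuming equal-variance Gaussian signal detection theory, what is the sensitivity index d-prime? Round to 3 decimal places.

d-prime = 0.621

H = 78/100 = 0.7800
FA = 56/100 = 0.5600
z(H) = z(0.7800) = 0.7722
z(FA) = z(0.5600) = 0.1510
d' = z(H) − z(FA) = 0.7722 − 0.1510 = 0.6212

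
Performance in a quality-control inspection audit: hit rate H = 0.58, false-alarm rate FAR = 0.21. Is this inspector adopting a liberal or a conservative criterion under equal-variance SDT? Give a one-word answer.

conservative

z(H) = 0.202, z(FA) = -0.806
c = −½·(z(H) + z(FA)) = 0.302
c > 0 → conservative criterion (biased toward responding “no”).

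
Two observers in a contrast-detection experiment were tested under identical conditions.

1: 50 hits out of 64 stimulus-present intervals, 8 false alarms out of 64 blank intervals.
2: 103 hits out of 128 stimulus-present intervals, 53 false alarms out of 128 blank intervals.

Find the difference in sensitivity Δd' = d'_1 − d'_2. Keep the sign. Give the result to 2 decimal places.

1: z(0.7812) = 0.776, z(0.1250) = -1.150, d' = 1.926
2: z(0.8047) = 0.859, z(0.4141) = -0.217, d' = 1.076
Δd' = d'_1 − d'_2 = 1.926 − 1.076 = 0.850
1 has the higher sensitivity.

Δd' = 0.85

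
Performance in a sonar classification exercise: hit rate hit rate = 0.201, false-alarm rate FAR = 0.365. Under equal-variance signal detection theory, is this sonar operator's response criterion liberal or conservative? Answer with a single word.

z(H) = -0.838, z(FA) = -0.345
c = −½·(z(H) + z(FA)) = 0.5915
c > 0 → conservative criterion (biased toward responding “no”).

conservative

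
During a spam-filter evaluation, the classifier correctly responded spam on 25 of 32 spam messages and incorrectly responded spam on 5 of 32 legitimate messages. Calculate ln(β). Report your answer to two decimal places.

H = 25/32 = 0.7812
FA = 5/32 = 0.1562
Φ⁻¹(0.7812) = 0.776, Φ⁻¹(0.1562) = -1.010
ln β = −½·[z(H)² − z(FA)²] = −0.5 × (0.602 − 1.020) = 0.209

ln β = 0.21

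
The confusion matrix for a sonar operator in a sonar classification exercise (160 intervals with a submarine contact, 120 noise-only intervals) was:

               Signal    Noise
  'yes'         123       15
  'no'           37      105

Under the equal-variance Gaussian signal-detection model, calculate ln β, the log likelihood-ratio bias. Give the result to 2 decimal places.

ln β = 0.39

H = 123/160 = 0.7688
FA = 15/120 = 0.1250
z(H) = 0.735
z(FA) = -1.150
ln β = −½·[z(H)² − z(FA)²] = −0.5 × (0.540 − 1.323) = 0.3915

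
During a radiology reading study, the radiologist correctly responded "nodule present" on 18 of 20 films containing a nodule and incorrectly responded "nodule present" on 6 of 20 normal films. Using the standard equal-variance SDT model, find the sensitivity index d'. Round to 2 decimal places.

d' = 1.81

H = 18/20 = 0.9000
FA = 6/20 = 0.3000
z(H) = z(0.9000) = 1.282
z(FA) = z(0.3000) = -0.524
d' = z(H) − z(FA) = 1.282 − (-0.524) = 1.806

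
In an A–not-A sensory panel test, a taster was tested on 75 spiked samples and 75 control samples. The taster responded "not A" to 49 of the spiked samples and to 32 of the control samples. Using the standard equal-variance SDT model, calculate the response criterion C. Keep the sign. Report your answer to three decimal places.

H = 49/75 = 0.6533
FA = 32/75 = 0.4267
z(0.6533) = 0.3942, z(0.4267) = -0.1848
c = −½·[z(H) + z(FA)] = −0.5 × (0.3942 + (-0.1848)) = -0.1047
c < 0: the taster has a liberal response bias.

C = -0.105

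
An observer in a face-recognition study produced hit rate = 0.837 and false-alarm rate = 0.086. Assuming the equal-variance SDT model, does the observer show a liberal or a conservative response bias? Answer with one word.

conservative

z(H) = 0.982, z(FA) = -1.366
c = −½·(z(H) + z(FA)) = 0.192
c > 0 → conservative criterion (biased toward responding “no”).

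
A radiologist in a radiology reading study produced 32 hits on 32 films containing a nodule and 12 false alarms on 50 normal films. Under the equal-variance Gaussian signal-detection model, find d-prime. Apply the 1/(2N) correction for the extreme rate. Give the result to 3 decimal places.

d-prime = 2.860

The hit rate is 32/32 = 1, so apply the 1/(2N) correction: H → 1 − 1/(2·32) = 0.98438.
z(H) = z(0.98438) = 2.1540
z(FA) = z(0.24000) = -0.7063
d' = 2.1540 − (-0.7063) = 2.8603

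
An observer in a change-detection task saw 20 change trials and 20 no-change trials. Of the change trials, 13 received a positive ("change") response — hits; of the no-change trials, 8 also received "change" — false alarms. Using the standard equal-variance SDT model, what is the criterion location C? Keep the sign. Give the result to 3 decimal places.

C = -0.066

H = 13/20 = 0.6500
FA = 8/20 = 0.4000
z(0.6500) = 0.3853, z(0.4000) = -0.2533
c = −½·[z(H) + z(FA)] = −0.5 × (0.3853 + (-0.2533)) = -0.0660
c < 0: the observer has a liberal response bias.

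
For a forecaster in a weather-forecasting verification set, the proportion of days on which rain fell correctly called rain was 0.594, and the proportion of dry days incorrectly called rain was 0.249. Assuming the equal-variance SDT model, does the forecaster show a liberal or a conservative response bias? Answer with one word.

conservative

z(H) = 0.238, z(FA) = -0.678
c = −½·(z(H) + z(FA)) = 0.220
c > 0 → conservative criterion (biased toward responding “no”).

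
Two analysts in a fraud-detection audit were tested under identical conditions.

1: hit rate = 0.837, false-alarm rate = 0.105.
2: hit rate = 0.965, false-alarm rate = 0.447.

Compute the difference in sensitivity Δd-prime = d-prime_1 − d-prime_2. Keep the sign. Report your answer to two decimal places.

Δd-prime = 0.29

1: z(0.837) = 0.982, z(0.105) = -1.254, d' = 2.236
2: z(0.965) = 1.812, z(0.447) = -0.133, d' = 1.945
Δd' = d'_1 − d'_2 = 2.236 − 1.945 = 0.291
1 has the higher sensitivity.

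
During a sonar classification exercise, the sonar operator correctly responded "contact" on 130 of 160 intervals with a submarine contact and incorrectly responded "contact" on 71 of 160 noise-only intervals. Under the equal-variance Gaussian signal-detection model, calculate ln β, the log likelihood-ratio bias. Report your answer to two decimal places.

H = 130/160 = 0.8125
FA = 71/160 = 0.4437
z(H) = z(0.8125) = 0.887
z(FA) = z(0.4437) = -0.142
ln β = −½·[z(H)² − z(FA)²] = −0.5 × (0.787 − 0.020) = -0.3835

ln β = -0.38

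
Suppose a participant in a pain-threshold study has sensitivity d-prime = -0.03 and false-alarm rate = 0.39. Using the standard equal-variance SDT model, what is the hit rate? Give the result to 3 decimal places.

z(false-alarm rate) = z(0.39) = -0.2793
z(H) = z(FA) + d' = -0.2793 + (-0.03) = -0.3093
hit rate = Φ(-0.3093) = 0.3785

hit rate = 0.379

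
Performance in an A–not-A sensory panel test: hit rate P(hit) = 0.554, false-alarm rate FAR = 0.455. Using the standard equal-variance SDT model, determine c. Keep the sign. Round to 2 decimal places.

z(0.554) = 0.1358, z(0.455) = -0.1130
c = −½·[z(H) + z(FA)] = −0.5 × (0.1358 + (-0.1130)) = -0.0114
c < 0: the taster has a liberal response bias.

c = -0.01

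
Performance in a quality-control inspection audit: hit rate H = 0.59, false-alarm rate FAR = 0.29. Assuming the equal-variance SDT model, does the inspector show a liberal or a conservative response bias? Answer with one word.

z(H) = 0.228, z(FA) = -0.553
c = −½·(z(H) + z(FA)) = 0.1625
c > 0 → conservative criterion (biased toward responding “no”).

conservative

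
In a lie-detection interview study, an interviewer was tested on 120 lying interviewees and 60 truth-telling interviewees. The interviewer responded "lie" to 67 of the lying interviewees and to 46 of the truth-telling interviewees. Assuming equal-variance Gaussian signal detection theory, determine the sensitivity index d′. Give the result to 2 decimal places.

d′ = -0.58

H = 67/120 = 0.5583
FA = 46/60 = 0.7667
z(0.5583) = 0.147, z(0.7667) = 0.728
d' = z(H) − z(FA) = 0.147 − 0.728 = -0.581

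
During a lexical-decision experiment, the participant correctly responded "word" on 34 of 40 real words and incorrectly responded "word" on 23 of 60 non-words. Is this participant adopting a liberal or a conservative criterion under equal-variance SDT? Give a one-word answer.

liberal

z(H) = 1.036, z(FA) = -0.297
c = −½·(z(H) + z(FA)) = -0.3695
c < 0 → liberal criterion (biased toward responding “yes”).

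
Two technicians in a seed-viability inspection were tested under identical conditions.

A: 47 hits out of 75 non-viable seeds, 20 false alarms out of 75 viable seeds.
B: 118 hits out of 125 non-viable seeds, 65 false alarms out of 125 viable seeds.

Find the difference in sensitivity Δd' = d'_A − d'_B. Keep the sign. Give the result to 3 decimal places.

Δd' = -0.593

A: z(0.6267) = 0.3231, z(0.2667) = -0.6228, d' = 0.9459
B: z(0.9440) = 1.5893, z(0.5200) = 0.0502, d' = 1.5391
Δd' = d'_A − d'_B = 0.9459 − 1.5391 = -0.5932
B has the higher sensitivity.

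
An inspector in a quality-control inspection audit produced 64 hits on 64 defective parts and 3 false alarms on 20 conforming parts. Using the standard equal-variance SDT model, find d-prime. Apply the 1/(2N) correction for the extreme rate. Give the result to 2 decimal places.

d-prime = 3.45

The hit rate is 64/64 = 1, so apply the 1/(2N) correction: H → 1 − 1/(2·64) = 0.99219.
z(H) = z(0.99219) = 2.418
z(FA) = z(0.15000) = -1.036
d' = 2.418 − (-1.036) = 3.454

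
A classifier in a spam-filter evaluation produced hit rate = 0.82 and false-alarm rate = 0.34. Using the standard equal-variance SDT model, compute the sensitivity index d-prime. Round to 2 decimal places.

Φ⁻¹(0.82) = 0.9154, Φ⁻¹(0.34) = -0.4125
d' = z(H) − z(FA) = 0.9154 − (-0.4125) = 1.3279

d-prime = 1.33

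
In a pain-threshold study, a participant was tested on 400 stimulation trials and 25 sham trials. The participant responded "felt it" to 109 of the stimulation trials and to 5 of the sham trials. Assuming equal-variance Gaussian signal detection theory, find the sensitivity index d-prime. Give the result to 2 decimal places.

H = 109/400 = 0.2725
FA = 5/25 = 0.2000
z(H) = z(0.2725) = -0.6053
z(FA) = z(0.2000) = -0.8416
d' = z(H) − z(FA) = -0.6053 − (-0.8416) = 0.2363

d-prime = 0.24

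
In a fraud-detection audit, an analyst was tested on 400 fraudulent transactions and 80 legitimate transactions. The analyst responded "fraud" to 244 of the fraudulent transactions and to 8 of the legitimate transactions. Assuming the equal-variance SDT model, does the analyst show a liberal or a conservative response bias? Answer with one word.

conservative

z(H) = 0.279, z(FA) = -1.282
c = −½·(z(H) + z(FA)) = 0.5015
c > 0 → conservative criterion (biased toward responding “no”).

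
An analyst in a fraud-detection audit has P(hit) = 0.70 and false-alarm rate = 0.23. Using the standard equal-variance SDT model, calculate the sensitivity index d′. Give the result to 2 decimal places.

z(H) = z(0.70) = 0.524
z(FA) = z(0.23) = -0.739
d' = z(H) − z(FA) = 0.524 − (-0.739) = 1.263

d′ = 1.26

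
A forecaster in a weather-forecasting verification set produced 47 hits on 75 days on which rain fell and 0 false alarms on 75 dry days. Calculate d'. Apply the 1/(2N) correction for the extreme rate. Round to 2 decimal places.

d' = 2.80

The false-alarm rate is 0/75 = 0, so apply the 1/(2N) correction: FA → 1/(2·75) = 0.00667.
z(H) = z(0.62667) = 0.323
z(FA) = z(0.00667) = -2.475
d' = 0.323 − (-2.475) = 2.798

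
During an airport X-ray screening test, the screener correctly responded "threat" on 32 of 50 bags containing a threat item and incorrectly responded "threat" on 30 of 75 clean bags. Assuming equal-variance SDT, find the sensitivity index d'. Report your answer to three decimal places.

d' = 0.612

H = 32/50 = 0.6400
FA = 30/75 = 0.4000
z(H) = 0.3585
z(FA) = -0.2533
d' = z(H) − z(FA) = 0.3585 − (-0.2533) = 0.6118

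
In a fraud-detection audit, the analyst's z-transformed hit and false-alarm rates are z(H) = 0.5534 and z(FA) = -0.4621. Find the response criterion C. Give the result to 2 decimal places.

c = −½·[z(H) + z(FA)] = −½·(0.5534 + (-0.4621)) = -0.04565
c < 0: the analyst has a liberal response bias.

C = -0.05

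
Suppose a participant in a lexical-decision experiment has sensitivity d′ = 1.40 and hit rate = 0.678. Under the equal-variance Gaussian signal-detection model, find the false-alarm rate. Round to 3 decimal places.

z(hit rate) = z(0.678) = 0.4621
z(FA) = z(H) − d' = 0.4621 − 1.40 = -0.9379
false-alarm rate = Φ(-0.9379) = 0.1741

false-alarm rate = 0.174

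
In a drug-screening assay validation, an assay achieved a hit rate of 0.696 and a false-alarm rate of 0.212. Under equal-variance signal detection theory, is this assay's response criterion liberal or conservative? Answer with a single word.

z(H) = 0.513, z(FA) = -0.800
c = −½·(z(H) + z(FA)) = 0.1435
c > 0 → conservative criterion (biased toward responding “no”).

conservative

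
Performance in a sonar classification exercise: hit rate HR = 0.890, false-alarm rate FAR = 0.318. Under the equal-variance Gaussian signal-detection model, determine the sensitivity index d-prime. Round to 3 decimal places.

d-prime = 1.700

z(0.890) = 1.2265, z(0.318) = -0.4733
d' = z(H) − z(FA) = 1.2265 − (-0.4733) = 1.6998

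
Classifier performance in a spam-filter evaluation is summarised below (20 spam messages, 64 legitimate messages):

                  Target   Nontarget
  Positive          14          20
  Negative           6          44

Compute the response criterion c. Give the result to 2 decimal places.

c = -0.02

H = 14/20 = 0.7000
FA = 20/64 = 0.3125
Φ⁻¹(H) = Φ⁻¹(0.7000) = 0.5244
Φ⁻¹(FA) = Φ⁻¹(0.3125) = -0.4888
c = −½·[z(H) + z(FA)] = −0.5 × (0.5244 + (-0.4888)) = -0.0178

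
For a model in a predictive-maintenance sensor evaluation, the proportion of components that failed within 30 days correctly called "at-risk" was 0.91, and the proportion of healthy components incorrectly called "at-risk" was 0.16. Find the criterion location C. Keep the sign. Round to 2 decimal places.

C = -0.17

z(H) = z(0.91) = 1.3408
z(FA) = z(0.16) = -0.9945
c = −½·[z(H) + z(FA)] = −0.5 × (1.3408 + (-0.9945)) = -0.17315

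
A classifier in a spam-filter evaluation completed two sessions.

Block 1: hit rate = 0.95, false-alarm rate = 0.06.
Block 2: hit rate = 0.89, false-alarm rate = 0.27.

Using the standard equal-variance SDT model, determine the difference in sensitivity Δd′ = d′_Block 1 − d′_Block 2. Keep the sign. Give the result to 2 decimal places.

Block 1: z(0.95) = 1.645, z(0.06) = -1.555, d' = 3.200
Block 2: z(0.89) = 1.227, z(0.27) = -0.613, d' = 1.840
Δd' = d'_Block 1 − d'_Block 2 = 3.200 − 1.840 = 1.360
Block 1 has the higher sensitivity.

Δd′ = 1.36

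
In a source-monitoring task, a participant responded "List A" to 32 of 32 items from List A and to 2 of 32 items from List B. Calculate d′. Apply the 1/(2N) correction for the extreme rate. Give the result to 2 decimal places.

d′ = 3.69

The hit rate is 32/32 = 1, so apply the 1/(2N) correction: H → 1 − 1/(2·32) = 0.98438.
z(H) = z(0.98438) = 2.154
z(FA) = z(0.06250) = -1.534
d' = 2.154 − (-1.534) = 3.688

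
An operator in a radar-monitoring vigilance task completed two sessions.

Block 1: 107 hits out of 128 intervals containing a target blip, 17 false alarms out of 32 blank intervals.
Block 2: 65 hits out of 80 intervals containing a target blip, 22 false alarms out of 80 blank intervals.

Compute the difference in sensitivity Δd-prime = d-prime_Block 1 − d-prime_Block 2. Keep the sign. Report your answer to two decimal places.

Δd-prime = -0.59

Block 1: z(0.8359) = 0.978, z(0.5312) = 0.078, d' = 0.900
Block 2: z(0.8125) = 0.887, z(0.2750) = -0.598, d' = 1.485
Δd' = d'_Block 1 − d'_Block 2 = 0.900 − 1.485 = -0.585
Block 2 has the higher sensitivity.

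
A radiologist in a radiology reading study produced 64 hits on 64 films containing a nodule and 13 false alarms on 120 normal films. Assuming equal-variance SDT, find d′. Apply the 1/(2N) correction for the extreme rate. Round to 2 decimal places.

d′ = 3.65

The hit rate is 64/64 = 1, so apply the 1/(2N) correction: H → 1 − 1/(2·64) = 0.99219.
z(H) = z(0.99219) = 2.418
z(FA) = z(0.10833) = -1.235
d' = 2.418 − (-1.235) = 3.653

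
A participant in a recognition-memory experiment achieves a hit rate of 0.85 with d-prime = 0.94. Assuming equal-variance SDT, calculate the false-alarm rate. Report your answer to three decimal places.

false-alarm rate = 0.538

z(hit rate) = z(0.85) = 1.0364
z(FA) = z(H) − d' = 1.0364 − 0.94 = 0.0964
false-alarm rate = Φ(0.0964) = 0.5384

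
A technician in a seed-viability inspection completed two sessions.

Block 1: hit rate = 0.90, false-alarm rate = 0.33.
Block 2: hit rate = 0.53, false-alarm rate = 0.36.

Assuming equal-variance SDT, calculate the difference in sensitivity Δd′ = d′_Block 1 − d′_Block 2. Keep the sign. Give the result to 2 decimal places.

Block 1: z(0.90) = 1.282, z(0.33) = -0.440, d' = 1.722
Block 2: z(0.53) = 0.075, z(0.36) = -0.358, d' = 0.433
Δd' = d'_Block 1 − d'_Block 2 = 1.722 − 0.433 = 1.289
Block 1 has the higher sensitivity.

Δd′ = 1.29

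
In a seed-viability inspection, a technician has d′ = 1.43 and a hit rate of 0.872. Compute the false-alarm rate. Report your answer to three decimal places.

z(hit rate) = z(0.872) = 1.1359
z(FA) = z(H) − d' = 1.1359 − 1.43 = -0.2941
false-alarm rate = Φ(-0.2941) = 0.3843

false-alarm rate = 0.384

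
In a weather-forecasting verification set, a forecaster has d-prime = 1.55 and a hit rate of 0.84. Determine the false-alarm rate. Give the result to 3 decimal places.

false-alarm rate = 0.289

z(hit rate) = z(0.84) = 0.9945
z(FA) = z(H) − d' = 0.9945 − 1.55 = -0.5555
false-alarm rate = Φ(-0.5555) = 0.2893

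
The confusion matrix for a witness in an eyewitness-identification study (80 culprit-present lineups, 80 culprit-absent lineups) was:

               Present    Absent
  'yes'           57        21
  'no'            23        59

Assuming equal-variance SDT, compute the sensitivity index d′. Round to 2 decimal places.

d′ = 1.20

H = 57/80 = 0.7125
FA = 21/80 = 0.2625
Φ⁻¹(H) = Φ⁻¹(0.7125) = 0.561
Φ⁻¹(FA) = Φ⁻¹(0.2625) = -0.636
d' = z(H) − z(FA) = 0.561 − (-0.636) = 1.197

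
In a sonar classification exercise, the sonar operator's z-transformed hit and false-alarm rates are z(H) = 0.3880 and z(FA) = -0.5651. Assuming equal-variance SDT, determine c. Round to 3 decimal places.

c = −½·[z(H) + z(FA)] = −½·(0.3880 + (-0.5651)) = 0.08855
c > 0: the sonar operator has a conservative response bias.

c = 0.089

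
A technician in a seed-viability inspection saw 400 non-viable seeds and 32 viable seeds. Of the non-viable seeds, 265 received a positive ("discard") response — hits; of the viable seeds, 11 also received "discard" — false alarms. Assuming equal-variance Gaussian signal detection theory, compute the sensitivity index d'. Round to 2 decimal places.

d' = 0.82

H = 265/400 = 0.6625
FA = 11/32 = 0.3438
Φ⁻¹(0.6625) = 0.4193, Φ⁻¹(0.3438) = -0.4021
d' = z(H) − z(FA) = 0.4193 − (-0.4021) = 0.8214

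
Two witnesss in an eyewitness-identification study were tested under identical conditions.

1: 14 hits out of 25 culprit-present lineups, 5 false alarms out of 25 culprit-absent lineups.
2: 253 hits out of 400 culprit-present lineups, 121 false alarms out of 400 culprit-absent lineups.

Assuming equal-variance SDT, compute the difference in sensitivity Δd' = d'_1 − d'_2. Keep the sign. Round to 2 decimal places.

Δd' = 0.14

1: z(0.5600) = 0.151, z(0.2000) = -0.842, d' = 0.993
2: z(0.6325) = 0.338, z(0.3025) = -0.517, d' = 0.855
Δd' = d'_1 − d'_2 = 0.993 − 0.855 = 0.138
1 has the higher sensitivity.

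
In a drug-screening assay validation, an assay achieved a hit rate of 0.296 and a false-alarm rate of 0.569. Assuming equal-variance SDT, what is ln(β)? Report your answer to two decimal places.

z(H) = z(0.296) = -0.536
z(FA) = z(0.569) = 0.174
ln β = −½·[z(H)² − z(FA)²] = −0.5 × (0.287 − 0.030) = -0.1285

ln β = -0.13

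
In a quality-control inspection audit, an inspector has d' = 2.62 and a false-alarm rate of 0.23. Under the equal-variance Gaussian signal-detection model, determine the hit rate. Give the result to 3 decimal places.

z(false-alarm rate) = z(0.23) = -0.7388
z(H) = z(FA) + d' = -0.7388 + 2.62 = 1.8812
hit rate = Φ(1.8812) = 0.9700

hit rate = 0.970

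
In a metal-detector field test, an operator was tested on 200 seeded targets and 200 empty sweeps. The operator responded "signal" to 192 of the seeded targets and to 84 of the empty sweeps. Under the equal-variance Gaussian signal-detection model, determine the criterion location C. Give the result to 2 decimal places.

H = 192/200 = 0.9600
FA = 84/200 = 0.4200
z(0.9600) = 1.7507, z(0.4200) = -0.2019
c = −½·[z(H) + z(FA)] = −0.5 × (1.7507 + (-0.2019)) = -0.7744
c < 0: the operator has a liberal response bias.

C = -0.77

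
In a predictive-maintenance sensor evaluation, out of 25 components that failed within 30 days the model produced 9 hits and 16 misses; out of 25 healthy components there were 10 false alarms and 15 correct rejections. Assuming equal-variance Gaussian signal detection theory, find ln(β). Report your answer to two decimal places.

H = 9/25 = 0.3600
FA = 10/25 = 0.4000
Φ⁻¹(H) = -0.358
Φ⁻¹(FA) = -0.253
ln β = −½·[z(H)² − z(FA)²] = −0.5 × (0.128 − 0.064) = -0.032

ln β = -0.03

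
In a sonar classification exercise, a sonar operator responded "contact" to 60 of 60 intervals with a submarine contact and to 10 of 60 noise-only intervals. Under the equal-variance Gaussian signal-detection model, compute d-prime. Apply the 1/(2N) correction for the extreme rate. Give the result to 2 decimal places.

The hit rate is 60/60 = 1, so apply the 1/(2N) correction: H → 1 − 1/(2·60) = 0.99167.
z(H) = z(0.99167) = 2.394
z(FA) = z(0.16667) = -0.967
d' = 2.394 − (-0.967) = 3.361

d-prime = 3.36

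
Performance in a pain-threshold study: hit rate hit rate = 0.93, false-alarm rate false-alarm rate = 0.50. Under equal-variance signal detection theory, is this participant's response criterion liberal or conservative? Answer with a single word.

liberal

z(H) = 1.476, z(FA) = 0.000
c = −½·(z(H) + z(FA)) = -0.738
c < 0 → liberal criterion (biased toward responding “yes”).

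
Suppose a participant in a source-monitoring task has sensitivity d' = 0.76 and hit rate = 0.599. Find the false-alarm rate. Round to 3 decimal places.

z(hit rate) = z(0.599) = 0.2508
z(FA) = z(H) − d' = 0.2508 − 0.76 = -0.5092
false-alarm rate = Φ(-0.5092) = 0.3053

false-alarm rate = 0.305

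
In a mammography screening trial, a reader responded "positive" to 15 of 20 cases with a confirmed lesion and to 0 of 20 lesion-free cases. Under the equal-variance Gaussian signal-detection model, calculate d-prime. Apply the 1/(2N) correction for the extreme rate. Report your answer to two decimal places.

The false-alarm rate is 0/20 = 0, so apply the 1/(2N) correction: FA → 1/(2·20) = 0.02500.
z(H) = z(0.75000) = 0.674
z(FA) = z(0.02500) = -1.960
d' = 0.674 − (-1.960) = 2.634

d-prime = 2.63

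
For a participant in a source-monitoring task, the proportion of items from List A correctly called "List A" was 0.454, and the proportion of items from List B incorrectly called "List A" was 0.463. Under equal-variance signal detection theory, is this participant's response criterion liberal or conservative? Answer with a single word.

conservative

z(H) = -0.116, z(FA) = -0.093
c = −½·(z(H) + z(FA)) = 0.1045
c > 0 → conservative criterion (biased toward responding “no”).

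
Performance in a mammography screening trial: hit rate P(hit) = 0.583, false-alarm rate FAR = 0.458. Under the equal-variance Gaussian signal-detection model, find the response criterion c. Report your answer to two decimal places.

z(H) = z(0.583) = 0.210
z(FA) = z(0.458) = -0.105
c = −½·[z(H) + z(FA)] = −0.5 × (0.210 + (-0.105)) = -0.0525

c = -0.05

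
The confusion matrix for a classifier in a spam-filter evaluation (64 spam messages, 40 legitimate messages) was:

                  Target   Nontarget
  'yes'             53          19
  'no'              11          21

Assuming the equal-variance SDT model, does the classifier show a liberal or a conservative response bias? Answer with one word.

liberal

z(H) = 0.947, z(FA) = -0.063
c = −½·(z(H) + z(FA)) = -0.442
c < 0 → liberal criterion (biased toward responding “yes”).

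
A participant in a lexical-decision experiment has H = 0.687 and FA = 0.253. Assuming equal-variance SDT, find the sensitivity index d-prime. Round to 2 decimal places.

d-prime = 1.15

z(0.687) = 0.487, z(0.253) = -0.665
d' = z(H) − z(FA) = 0.487 − (-0.665) = 1.152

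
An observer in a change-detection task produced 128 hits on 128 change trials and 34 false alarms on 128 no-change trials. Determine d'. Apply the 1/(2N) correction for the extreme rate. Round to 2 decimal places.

The hit rate is 128/128 = 1, so apply the 1/(2N) correction: H → 1 − 1/(2·128) = 0.99609.
z(H) = z(0.99609) = 2.660
z(FA) = z(0.26562) = -0.626
d' = 2.660 − (-0.626) = 3.286

d' = 3.29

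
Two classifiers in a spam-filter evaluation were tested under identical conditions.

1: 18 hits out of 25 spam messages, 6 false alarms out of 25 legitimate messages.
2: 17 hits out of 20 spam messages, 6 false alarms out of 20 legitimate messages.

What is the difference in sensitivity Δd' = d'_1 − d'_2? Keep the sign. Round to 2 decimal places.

Δd' = -0.27

1: z(0.7200) = 0.583, z(0.2400) = -0.706, d' = 1.289
2: z(0.8500) = 1.036, z(0.3000) = -0.524, d' = 1.560
Δd' = d'_1 − d'_2 = 1.289 − 1.560 = -0.271
2 has the higher sensitivity.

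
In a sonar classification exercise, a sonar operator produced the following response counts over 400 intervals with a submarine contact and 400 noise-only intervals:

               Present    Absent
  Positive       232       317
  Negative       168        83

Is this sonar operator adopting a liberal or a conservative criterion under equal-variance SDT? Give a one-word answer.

liberal

z(H) = 0.202, z(FA) = 0.815
c = −½·(z(H) + z(FA)) = -0.5085
c < 0 → liberal criterion (biased toward responding “yes”).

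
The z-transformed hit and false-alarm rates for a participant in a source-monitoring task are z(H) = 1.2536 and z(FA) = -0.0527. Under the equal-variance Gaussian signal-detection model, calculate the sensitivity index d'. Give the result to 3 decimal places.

d' = 1.306

d' = z(H) − z(FA) = 1.2536 − (-0.0527) = 1.3063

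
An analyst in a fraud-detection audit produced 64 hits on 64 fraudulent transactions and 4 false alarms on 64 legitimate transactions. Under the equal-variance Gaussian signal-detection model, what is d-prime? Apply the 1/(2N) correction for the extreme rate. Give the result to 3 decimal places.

The hit rate is 64/64 = 1, so apply the 1/(2N) correction: H → 1 − 1/(2·64) = 0.99219.
z(H) = z(0.99219) = 2.4177
z(FA) = z(0.06250) = -1.5341
d' = 2.4177 − (-1.5341) = 3.9518

d-prime = 3.952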